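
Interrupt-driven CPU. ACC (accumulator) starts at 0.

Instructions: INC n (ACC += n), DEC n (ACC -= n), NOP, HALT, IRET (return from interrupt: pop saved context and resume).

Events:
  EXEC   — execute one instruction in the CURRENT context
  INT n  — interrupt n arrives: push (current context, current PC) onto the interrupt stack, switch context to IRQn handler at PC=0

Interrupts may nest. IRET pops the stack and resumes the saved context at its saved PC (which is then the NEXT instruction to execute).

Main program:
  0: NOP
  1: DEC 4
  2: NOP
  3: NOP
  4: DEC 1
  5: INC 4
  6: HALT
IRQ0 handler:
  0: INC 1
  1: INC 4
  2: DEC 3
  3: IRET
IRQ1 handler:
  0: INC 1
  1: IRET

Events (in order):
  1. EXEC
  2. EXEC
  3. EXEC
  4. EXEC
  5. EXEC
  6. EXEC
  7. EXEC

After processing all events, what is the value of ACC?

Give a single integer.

Event 1 (EXEC): [MAIN] PC=0: NOP
Event 2 (EXEC): [MAIN] PC=1: DEC 4 -> ACC=-4
Event 3 (EXEC): [MAIN] PC=2: NOP
Event 4 (EXEC): [MAIN] PC=3: NOP
Event 5 (EXEC): [MAIN] PC=4: DEC 1 -> ACC=-5
Event 6 (EXEC): [MAIN] PC=5: INC 4 -> ACC=-1
Event 7 (EXEC): [MAIN] PC=6: HALT

Answer: -1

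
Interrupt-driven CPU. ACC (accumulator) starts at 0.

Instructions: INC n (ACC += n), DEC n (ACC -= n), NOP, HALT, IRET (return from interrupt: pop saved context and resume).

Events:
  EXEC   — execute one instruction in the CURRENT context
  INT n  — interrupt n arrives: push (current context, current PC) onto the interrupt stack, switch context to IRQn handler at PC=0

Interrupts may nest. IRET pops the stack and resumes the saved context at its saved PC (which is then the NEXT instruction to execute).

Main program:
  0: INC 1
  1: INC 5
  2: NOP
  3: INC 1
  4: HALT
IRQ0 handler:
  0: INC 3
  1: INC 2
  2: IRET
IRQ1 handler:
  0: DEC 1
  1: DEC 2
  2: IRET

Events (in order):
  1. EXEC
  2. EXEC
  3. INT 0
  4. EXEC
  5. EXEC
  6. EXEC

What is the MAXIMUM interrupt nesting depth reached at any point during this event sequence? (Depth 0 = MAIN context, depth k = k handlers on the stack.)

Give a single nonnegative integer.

Event 1 (EXEC): [MAIN] PC=0: INC 1 -> ACC=1 [depth=0]
Event 2 (EXEC): [MAIN] PC=1: INC 5 -> ACC=6 [depth=0]
Event 3 (INT 0): INT 0 arrives: push (MAIN, PC=2), enter IRQ0 at PC=0 (depth now 1) [depth=1]
Event 4 (EXEC): [IRQ0] PC=0: INC 3 -> ACC=9 [depth=1]
Event 5 (EXEC): [IRQ0] PC=1: INC 2 -> ACC=11 [depth=1]
Event 6 (EXEC): [IRQ0] PC=2: IRET -> resume MAIN at PC=2 (depth now 0) [depth=0]
Max depth observed: 1

Answer: 1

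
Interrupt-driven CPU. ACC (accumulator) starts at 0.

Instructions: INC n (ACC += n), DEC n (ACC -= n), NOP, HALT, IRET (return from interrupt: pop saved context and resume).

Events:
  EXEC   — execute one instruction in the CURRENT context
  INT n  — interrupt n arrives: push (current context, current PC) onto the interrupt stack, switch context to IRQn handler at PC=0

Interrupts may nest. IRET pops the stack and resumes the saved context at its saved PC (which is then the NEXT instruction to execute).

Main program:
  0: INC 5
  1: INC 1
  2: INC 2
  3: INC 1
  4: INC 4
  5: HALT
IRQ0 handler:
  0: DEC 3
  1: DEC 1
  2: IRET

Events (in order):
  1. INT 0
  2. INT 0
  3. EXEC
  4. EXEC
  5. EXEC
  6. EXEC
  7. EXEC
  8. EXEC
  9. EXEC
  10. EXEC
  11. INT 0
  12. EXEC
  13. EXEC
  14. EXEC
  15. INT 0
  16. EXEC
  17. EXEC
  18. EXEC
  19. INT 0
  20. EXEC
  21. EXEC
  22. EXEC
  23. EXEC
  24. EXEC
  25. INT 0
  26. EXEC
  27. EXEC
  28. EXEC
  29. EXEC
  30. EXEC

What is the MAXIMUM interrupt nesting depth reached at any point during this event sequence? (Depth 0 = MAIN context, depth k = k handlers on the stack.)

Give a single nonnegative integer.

Answer: 2

Derivation:
Event 1 (INT 0): INT 0 arrives: push (MAIN, PC=0), enter IRQ0 at PC=0 (depth now 1) [depth=1]
Event 2 (INT 0): INT 0 arrives: push (IRQ0, PC=0), enter IRQ0 at PC=0 (depth now 2) [depth=2]
Event 3 (EXEC): [IRQ0] PC=0: DEC 3 -> ACC=-3 [depth=2]
Event 4 (EXEC): [IRQ0] PC=1: DEC 1 -> ACC=-4 [depth=2]
Event 5 (EXEC): [IRQ0] PC=2: IRET -> resume IRQ0 at PC=0 (depth now 1) [depth=1]
Event 6 (EXEC): [IRQ0] PC=0: DEC 3 -> ACC=-7 [depth=1]
Event 7 (EXEC): [IRQ0] PC=1: DEC 1 -> ACC=-8 [depth=1]
Event 8 (EXEC): [IRQ0] PC=2: IRET -> resume MAIN at PC=0 (depth now 0) [depth=0]
Event 9 (EXEC): [MAIN] PC=0: INC 5 -> ACC=-3 [depth=0]
Event 10 (EXEC): [MAIN] PC=1: INC 1 -> ACC=-2 [depth=0]
Event 11 (INT 0): INT 0 arrives: push (MAIN, PC=2), enter IRQ0 at PC=0 (depth now 1) [depth=1]
Event 12 (EXEC): [IRQ0] PC=0: DEC 3 -> ACC=-5 [depth=1]
Event 13 (EXEC): [IRQ0] PC=1: DEC 1 -> ACC=-6 [depth=1]
Event 14 (EXEC): [IRQ0] PC=2: IRET -> resume MAIN at PC=2 (depth now 0) [depth=0]
Event 15 (INT 0): INT 0 arrives: push (MAIN, PC=2), enter IRQ0 at PC=0 (depth now 1) [depth=1]
Event 16 (EXEC): [IRQ0] PC=0: DEC 3 -> ACC=-9 [depth=1]
Event 17 (EXEC): [IRQ0] PC=1: DEC 1 -> ACC=-10 [depth=1]
Event 18 (EXEC): [IRQ0] PC=2: IRET -> resume MAIN at PC=2 (depth now 0) [depth=0]
Event 19 (INT 0): INT 0 arrives: push (MAIN, PC=2), enter IRQ0 at PC=0 (depth now 1) [depth=1]
Event 20 (EXEC): [IRQ0] PC=0: DEC 3 -> ACC=-13 [depth=1]
Event 21 (EXEC): [IRQ0] PC=1: DEC 1 -> ACC=-14 [depth=1]
Event 22 (EXEC): [IRQ0] PC=2: IRET -> resume MAIN at PC=2 (depth now 0) [depth=0]
Event 23 (EXEC): [MAIN] PC=2: INC 2 -> ACC=-12 [depth=0]
Event 24 (EXEC): [MAIN] PC=3: INC 1 -> ACC=-11 [depth=0]
Event 25 (INT 0): INT 0 arrives: push (MAIN, PC=4), enter IRQ0 at PC=0 (depth now 1) [depth=1]
Event 26 (EXEC): [IRQ0] PC=0: DEC 3 -> ACC=-14 [depth=1]
Event 27 (EXEC): [IRQ0] PC=1: DEC 1 -> ACC=-15 [depth=1]
Event 28 (EXEC): [IRQ0] PC=2: IRET -> resume MAIN at PC=4 (depth now 0) [depth=0]
Event 29 (EXEC): [MAIN] PC=4: INC 4 -> ACC=-11 [depth=0]
Event 30 (EXEC): [MAIN] PC=5: HALT [depth=0]
Max depth observed: 2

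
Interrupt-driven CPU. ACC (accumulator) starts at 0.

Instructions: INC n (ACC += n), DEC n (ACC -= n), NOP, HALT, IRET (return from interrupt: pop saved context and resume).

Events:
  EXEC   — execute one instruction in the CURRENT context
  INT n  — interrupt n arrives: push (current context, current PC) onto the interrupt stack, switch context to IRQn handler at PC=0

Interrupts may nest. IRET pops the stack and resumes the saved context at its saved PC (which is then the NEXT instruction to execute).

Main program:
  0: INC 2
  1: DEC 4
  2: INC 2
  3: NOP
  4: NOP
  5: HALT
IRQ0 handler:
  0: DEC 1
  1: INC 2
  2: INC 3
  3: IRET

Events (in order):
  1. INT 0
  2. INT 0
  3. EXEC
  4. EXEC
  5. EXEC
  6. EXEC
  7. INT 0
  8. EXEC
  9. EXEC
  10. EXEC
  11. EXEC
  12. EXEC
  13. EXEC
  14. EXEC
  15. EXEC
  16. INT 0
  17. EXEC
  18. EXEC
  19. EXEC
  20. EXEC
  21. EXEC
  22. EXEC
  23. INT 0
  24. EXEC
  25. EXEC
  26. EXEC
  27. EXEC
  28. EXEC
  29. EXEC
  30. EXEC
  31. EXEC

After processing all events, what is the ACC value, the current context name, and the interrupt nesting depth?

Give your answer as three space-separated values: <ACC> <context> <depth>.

Answer: 20 MAIN 0

Derivation:
Event 1 (INT 0): INT 0 arrives: push (MAIN, PC=0), enter IRQ0 at PC=0 (depth now 1)
Event 2 (INT 0): INT 0 arrives: push (IRQ0, PC=0), enter IRQ0 at PC=0 (depth now 2)
Event 3 (EXEC): [IRQ0] PC=0: DEC 1 -> ACC=-1
Event 4 (EXEC): [IRQ0] PC=1: INC 2 -> ACC=1
Event 5 (EXEC): [IRQ0] PC=2: INC 3 -> ACC=4
Event 6 (EXEC): [IRQ0] PC=3: IRET -> resume IRQ0 at PC=0 (depth now 1)
Event 7 (INT 0): INT 0 arrives: push (IRQ0, PC=0), enter IRQ0 at PC=0 (depth now 2)
Event 8 (EXEC): [IRQ0] PC=0: DEC 1 -> ACC=3
Event 9 (EXEC): [IRQ0] PC=1: INC 2 -> ACC=5
Event 10 (EXEC): [IRQ0] PC=2: INC 3 -> ACC=8
Event 11 (EXEC): [IRQ0] PC=3: IRET -> resume IRQ0 at PC=0 (depth now 1)
Event 12 (EXEC): [IRQ0] PC=0: DEC 1 -> ACC=7
Event 13 (EXEC): [IRQ0] PC=1: INC 2 -> ACC=9
Event 14 (EXEC): [IRQ0] PC=2: INC 3 -> ACC=12
Event 15 (EXEC): [IRQ0] PC=3: IRET -> resume MAIN at PC=0 (depth now 0)
Event 16 (INT 0): INT 0 arrives: push (MAIN, PC=0), enter IRQ0 at PC=0 (depth now 1)
Event 17 (EXEC): [IRQ0] PC=0: DEC 1 -> ACC=11
Event 18 (EXEC): [IRQ0] PC=1: INC 2 -> ACC=13
Event 19 (EXEC): [IRQ0] PC=2: INC 3 -> ACC=16
Event 20 (EXEC): [IRQ0] PC=3: IRET -> resume MAIN at PC=0 (depth now 0)
Event 21 (EXEC): [MAIN] PC=0: INC 2 -> ACC=18
Event 22 (EXEC): [MAIN] PC=1: DEC 4 -> ACC=14
Event 23 (INT 0): INT 0 arrives: push (MAIN, PC=2), enter IRQ0 at PC=0 (depth now 1)
Event 24 (EXEC): [IRQ0] PC=0: DEC 1 -> ACC=13
Event 25 (EXEC): [IRQ0] PC=1: INC 2 -> ACC=15
Event 26 (EXEC): [IRQ0] PC=2: INC 3 -> ACC=18
Event 27 (EXEC): [IRQ0] PC=3: IRET -> resume MAIN at PC=2 (depth now 0)
Event 28 (EXEC): [MAIN] PC=2: INC 2 -> ACC=20
Event 29 (EXEC): [MAIN] PC=3: NOP
Event 30 (EXEC): [MAIN] PC=4: NOP
Event 31 (EXEC): [MAIN] PC=5: HALT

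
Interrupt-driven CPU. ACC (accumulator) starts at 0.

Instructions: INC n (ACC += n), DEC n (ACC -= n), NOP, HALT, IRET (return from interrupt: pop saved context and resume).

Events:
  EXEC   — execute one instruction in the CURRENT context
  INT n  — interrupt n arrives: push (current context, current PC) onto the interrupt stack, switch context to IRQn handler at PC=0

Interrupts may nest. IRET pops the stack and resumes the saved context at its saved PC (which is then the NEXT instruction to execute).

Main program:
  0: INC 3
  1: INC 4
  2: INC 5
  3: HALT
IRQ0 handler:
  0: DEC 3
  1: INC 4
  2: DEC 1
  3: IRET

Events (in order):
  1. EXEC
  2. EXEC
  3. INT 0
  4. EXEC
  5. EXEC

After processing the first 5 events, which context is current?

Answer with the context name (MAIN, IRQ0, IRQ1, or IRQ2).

Event 1 (EXEC): [MAIN] PC=0: INC 3 -> ACC=3
Event 2 (EXEC): [MAIN] PC=1: INC 4 -> ACC=7
Event 3 (INT 0): INT 0 arrives: push (MAIN, PC=2), enter IRQ0 at PC=0 (depth now 1)
Event 4 (EXEC): [IRQ0] PC=0: DEC 3 -> ACC=4
Event 5 (EXEC): [IRQ0] PC=1: INC 4 -> ACC=8

Answer: IRQ0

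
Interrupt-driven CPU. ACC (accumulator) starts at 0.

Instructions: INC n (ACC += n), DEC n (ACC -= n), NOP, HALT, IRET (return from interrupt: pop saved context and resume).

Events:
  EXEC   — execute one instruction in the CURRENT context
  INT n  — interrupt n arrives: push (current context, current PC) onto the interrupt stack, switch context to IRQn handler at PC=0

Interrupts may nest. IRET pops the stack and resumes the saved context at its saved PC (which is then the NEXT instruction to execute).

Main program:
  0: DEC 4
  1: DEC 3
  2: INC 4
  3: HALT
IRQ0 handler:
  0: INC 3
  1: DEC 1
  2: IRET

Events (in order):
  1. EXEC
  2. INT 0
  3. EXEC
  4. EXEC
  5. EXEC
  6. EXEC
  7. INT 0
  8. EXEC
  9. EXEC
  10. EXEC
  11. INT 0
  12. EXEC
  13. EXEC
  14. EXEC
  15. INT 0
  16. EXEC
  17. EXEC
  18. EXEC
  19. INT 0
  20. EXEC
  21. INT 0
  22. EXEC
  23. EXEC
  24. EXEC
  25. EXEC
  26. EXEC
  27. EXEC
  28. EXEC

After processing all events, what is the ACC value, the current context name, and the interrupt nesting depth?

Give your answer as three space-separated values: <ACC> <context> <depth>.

Answer: 9 MAIN 0

Derivation:
Event 1 (EXEC): [MAIN] PC=0: DEC 4 -> ACC=-4
Event 2 (INT 0): INT 0 arrives: push (MAIN, PC=1), enter IRQ0 at PC=0 (depth now 1)
Event 3 (EXEC): [IRQ0] PC=0: INC 3 -> ACC=-1
Event 4 (EXEC): [IRQ0] PC=1: DEC 1 -> ACC=-2
Event 5 (EXEC): [IRQ0] PC=2: IRET -> resume MAIN at PC=1 (depth now 0)
Event 6 (EXEC): [MAIN] PC=1: DEC 3 -> ACC=-5
Event 7 (INT 0): INT 0 arrives: push (MAIN, PC=2), enter IRQ0 at PC=0 (depth now 1)
Event 8 (EXEC): [IRQ0] PC=0: INC 3 -> ACC=-2
Event 9 (EXEC): [IRQ0] PC=1: DEC 1 -> ACC=-3
Event 10 (EXEC): [IRQ0] PC=2: IRET -> resume MAIN at PC=2 (depth now 0)
Event 11 (INT 0): INT 0 arrives: push (MAIN, PC=2), enter IRQ0 at PC=0 (depth now 1)
Event 12 (EXEC): [IRQ0] PC=0: INC 3 -> ACC=0
Event 13 (EXEC): [IRQ0] PC=1: DEC 1 -> ACC=-1
Event 14 (EXEC): [IRQ0] PC=2: IRET -> resume MAIN at PC=2 (depth now 0)
Event 15 (INT 0): INT 0 arrives: push (MAIN, PC=2), enter IRQ0 at PC=0 (depth now 1)
Event 16 (EXEC): [IRQ0] PC=0: INC 3 -> ACC=2
Event 17 (EXEC): [IRQ0] PC=1: DEC 1 -> ACC=1
Event 18 (EXEC): [IRQ0] PC=2: IRET -> resume MAIN at PC=2 (depth now 0)
Event 19 (INT 0): INT 0 arrives: push (MAIN, PC=2), enter IRQ0 at PC=0 (depth now 1)
Event 20 (EXEC): [IRQ0] PC=0: INC 3 -> ACC=4
Event 21 (INT 0): INT 0 arrives: push (IRQ0, PC=1), enter IRQ0 at PC=0 (depth now 2)
Event 22 (EXEC): [IRQ0] PC=0: INC 3 -> ACC=7
Event 23 (EXEC): [IRQ0] PC=1: DEC 1 -> ACC=6
Event 24 (EXEC): [IRQ0] PC=2: IRET -> resume IRQ0 at PC=1 (depth now 1)
Event 25 (EXEC): [IRQ0] PC=1: DEC 1 -> ACC=5
Event 26 (EXEC): [IRQ0] PC=2: IRET -> resume MAIN at PC=2 (depth now 0)
Event 27 (EXEC): [MAIN] PC=2: INC 4 -> ACC=9
Event 28 (EXEC): [MAIN] PC=3: HALT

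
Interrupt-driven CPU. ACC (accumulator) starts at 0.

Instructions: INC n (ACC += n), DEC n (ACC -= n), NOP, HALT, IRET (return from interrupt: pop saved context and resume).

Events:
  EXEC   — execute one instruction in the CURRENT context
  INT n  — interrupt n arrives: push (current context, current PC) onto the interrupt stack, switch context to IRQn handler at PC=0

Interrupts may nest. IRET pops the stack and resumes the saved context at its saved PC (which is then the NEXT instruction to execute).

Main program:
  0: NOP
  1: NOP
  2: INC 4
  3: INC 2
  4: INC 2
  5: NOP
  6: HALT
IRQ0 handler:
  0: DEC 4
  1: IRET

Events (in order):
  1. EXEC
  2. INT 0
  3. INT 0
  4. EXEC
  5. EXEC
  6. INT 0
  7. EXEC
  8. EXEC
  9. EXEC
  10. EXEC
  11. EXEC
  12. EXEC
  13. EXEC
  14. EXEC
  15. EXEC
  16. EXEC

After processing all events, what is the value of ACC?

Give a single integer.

Answer: -4

Derivation:
Event 1 (EXEC): [MAIN] PC=0: NOP
Event 2 (INT 0): INT 0 arrives: push (MAIN, PC=1), enter IRQ0 at PC=0 (depth now 1)
Event 3 (INT 0): INT 0 arrives: push (IRQ0, PC=0), enter IRQ0 at PC=0 (depth now 2)
Event 4 (EXEC): [IRQ0] PC=0: DEC 4 -> ACC=-4
Event 5 (EXEC): [IRQ0] PC=1: IRET -> resume IRQ0 at PC=0 (depth now 1)
Event 6 (INT 0): INT 0 arrives: push (IRQ0, PC=0), enter IRQ0 at PC=0 (depth now 2)
Event 7 (EXEC): [IRQ0] PC=0: DEC 4 -> ACC=-8
Event 8 (EXEC): [IRQ0] PC=1: IRET -> resume IRQ0 at PC=0 (depth now 1)
Event 9 (EXEC): [IRQ0] PC=0: DEC 4 -> ACC=-12
Event 10 (EXEC): [IRQ0] PC=1: IRET -> resume MAIN at PC=1 (depth now 0)
Event 11 (EXEC): [MAIN] PC=1: NOP
Event 12 (EXEC): [MAIN] PC=2: INC 4 -> ACC=-8
Event 13 (EXEC): [MAIN] PC=3: INC 2 -> ACC=-6
Event 14 (EXEC): [MAIN] PC=4: INC 2 -> ACC=-4
Event 15 (EXEC): [MAIN] PC=5: NOP
Event 16 (EXEC): [MAIN] PC=6: HALT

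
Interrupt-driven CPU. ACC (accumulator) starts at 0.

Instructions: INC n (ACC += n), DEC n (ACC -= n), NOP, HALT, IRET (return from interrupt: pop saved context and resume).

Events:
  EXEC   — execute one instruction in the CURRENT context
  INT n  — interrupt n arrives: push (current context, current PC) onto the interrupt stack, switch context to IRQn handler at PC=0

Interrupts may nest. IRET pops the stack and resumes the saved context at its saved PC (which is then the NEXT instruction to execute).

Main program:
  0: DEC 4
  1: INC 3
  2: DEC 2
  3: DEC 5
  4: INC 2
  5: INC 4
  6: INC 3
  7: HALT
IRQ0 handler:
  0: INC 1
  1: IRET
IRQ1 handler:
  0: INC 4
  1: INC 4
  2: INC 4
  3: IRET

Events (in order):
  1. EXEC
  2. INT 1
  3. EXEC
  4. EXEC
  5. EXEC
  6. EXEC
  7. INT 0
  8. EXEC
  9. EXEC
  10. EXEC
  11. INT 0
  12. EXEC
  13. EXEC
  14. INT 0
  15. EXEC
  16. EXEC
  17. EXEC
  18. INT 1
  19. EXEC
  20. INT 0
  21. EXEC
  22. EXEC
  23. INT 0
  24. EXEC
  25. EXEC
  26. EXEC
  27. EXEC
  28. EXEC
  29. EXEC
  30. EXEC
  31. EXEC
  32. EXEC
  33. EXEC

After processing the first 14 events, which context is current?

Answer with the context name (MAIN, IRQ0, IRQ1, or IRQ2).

Answer: IRQ0

Derivation:
Event 1 (EXEC): [MAIN] PC=0: DEC 4 -> ACC=-4
Event 2 (INT 1): INT 1 arrives: push (MAIN, PC=1), enter IRQ1 at PC=0 (depth now 1)
Event 3 (EXEC): [IRQ1] PC=0: INC 4 -> ACC=0
Event 4 (EXEC): [IRQ1] PC=1: INC 4 -> ACC=4
Event 5 (EXEC): [IRQ1] PC=2: INC 4 -> ACC=8
Event 6 (EXEC): [IRQ1] PC=3: IRET -> resume MAIN at PC=1 (depth now 0)
Event 7 (INT 0): INT 0 arrives: push (MAIN, PC=1), enter IRQ0 at PC=0 (depth now 1)
Event 8 (EXEC): [IRQ0] PC=0: INC 1 -> ACC=9
Event 9 (EXEC): [IRQ0] PC=1: IRET -> resume MAIN at PC=1 (depth now 0)
Event 10 (EXEC): [MAIN] PC=1: INC 3 -> ACC=12
Event 11 (INT 0): INT 0 arrives: push (MAIN, PC=2), enter IRQ0 at PC=0 (depth now 1)
Event 12 (EXEC): [IRQ0] PC=0: INC 1 -> ACC=13
Event 13 (EXEC): [IRQ0] PC=1: IRET -> resume MAIN at PC=2 (depth now 0)
Event 14 (INT 0): INT 0 arrives: push (MAIN, PC=2), enter IRQ0 at PC=0 (depth now 1)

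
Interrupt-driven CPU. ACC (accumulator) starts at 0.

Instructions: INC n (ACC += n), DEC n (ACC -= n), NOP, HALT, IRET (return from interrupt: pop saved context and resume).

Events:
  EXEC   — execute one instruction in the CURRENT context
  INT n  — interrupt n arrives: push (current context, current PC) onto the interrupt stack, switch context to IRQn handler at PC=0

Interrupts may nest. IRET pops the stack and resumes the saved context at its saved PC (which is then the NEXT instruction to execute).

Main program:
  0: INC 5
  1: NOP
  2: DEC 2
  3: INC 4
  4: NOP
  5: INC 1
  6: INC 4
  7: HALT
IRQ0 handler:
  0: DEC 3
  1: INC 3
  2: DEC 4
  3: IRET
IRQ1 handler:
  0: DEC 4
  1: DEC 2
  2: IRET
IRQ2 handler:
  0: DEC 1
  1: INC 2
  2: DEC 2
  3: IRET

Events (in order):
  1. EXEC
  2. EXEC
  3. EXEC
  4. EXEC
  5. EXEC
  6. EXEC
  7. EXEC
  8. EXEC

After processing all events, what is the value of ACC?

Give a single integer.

Answer: 12

Derivation:
Event 1 (EXEC): [MAIN] PC=0: INC 5 -> ACC=5
Event 2 (EXEC): [MAIN] PC=1: NOP
Event 3 (EXEC): [MAIN] PC=2: DEC 2 -> ACC=3
Event 4 (EXEC): [MAIN] PC=3: INC 4 -> ACC=7
Event 5 (EXEC): [MAIN] PC=4: NOP
Event 6 (EXEC): [MAIN] PC=5: INC 1 -> ACC=8
Event 7 (EXEC): [MAIN] PC=6: INC 4 -> ACC=12
Event 8 (EXEC): [MAIN] PC=7: HALT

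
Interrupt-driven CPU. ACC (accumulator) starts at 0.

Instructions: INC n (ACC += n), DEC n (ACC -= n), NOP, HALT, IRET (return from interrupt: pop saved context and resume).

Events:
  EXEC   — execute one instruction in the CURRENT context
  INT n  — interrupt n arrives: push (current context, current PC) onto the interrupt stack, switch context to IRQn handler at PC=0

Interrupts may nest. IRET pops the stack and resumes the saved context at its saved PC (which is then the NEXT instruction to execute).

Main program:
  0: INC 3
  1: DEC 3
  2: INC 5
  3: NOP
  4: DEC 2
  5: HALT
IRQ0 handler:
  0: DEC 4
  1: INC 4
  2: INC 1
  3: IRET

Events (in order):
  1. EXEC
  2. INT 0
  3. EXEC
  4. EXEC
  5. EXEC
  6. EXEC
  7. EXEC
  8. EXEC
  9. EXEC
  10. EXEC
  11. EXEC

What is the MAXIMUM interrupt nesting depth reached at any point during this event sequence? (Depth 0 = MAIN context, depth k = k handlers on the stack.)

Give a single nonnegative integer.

Answer: 1

Derivation:
Event 1 (EXEC): [MAIN] PC=0: INC 3 -> ACC=3 [depth=0]
Event 2 (INT 0): INT 0 arrives: push (MAIN, PC=1), enter IRQ0 at PC=0 (depth now 1) [depth=1]
Event 3 (EXEC): [IRQ0] PC=0: DEC 4 -> ACC=-1 [depth=1]
Event 4 (EXEC): [IRQ0] PC=1: INC 4 -> ACC=3 [depth=1]
Event 5 (EXEC): [IRQ0] PC=2: INC 1 -> ACC=4 [depth=1]
Event 6 (EXEC): [IRQ0] PC=3: IRET -> resume MAIN at PC=1 (depth now 0) [depth=0]
Event 7 (EXEC): [MAIN] PC=1: DEC 3 -> ACC=1 [depth=0]
Event 8 (EXEC): [MAIN] PC=2: INC 5 -> ACC=6 [depth=0]
Event 9 (EXEC): [MAIN] PC=3: NOP [depth=0]
Event 10 (EXEC): [MAIN] PC=4: DEC 2 -> ACC=4 [depth=0]
Event 11 (EXEC): [MAIN] PC=5: HALT [depth=0]
Max depth observed: 1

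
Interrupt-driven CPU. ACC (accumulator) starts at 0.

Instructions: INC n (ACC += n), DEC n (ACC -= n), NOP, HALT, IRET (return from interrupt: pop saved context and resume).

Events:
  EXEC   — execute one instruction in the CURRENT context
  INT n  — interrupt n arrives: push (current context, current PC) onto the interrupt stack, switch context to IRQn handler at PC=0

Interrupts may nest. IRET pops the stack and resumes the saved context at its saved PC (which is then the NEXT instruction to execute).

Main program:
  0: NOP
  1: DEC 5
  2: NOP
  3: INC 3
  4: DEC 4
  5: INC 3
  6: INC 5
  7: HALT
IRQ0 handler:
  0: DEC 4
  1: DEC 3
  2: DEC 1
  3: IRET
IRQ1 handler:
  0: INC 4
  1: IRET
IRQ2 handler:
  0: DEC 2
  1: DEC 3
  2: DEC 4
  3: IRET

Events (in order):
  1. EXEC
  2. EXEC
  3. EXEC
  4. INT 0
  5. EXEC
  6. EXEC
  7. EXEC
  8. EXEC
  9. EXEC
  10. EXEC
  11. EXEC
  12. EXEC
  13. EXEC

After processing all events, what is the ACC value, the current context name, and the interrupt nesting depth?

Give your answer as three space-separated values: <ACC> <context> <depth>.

Answer: -6 MAIN 0

Derivation:
Event 1 (EXEC): [MAIN] PC=0: NOP
Event 2 (EXEC): [MAIN] PC=1: DEC 5 -> ACC=-5
Event 3 (EXEC): [MAIN] PC=2: NOP
Event 4 (INT 0): INT 0 arrives: push (MAIN, PC=3), enter IRQ0 at PC=0 (depth now 1)
Event 5 (EXEC): [IRQ0] PC=0: DEC 4 -> ACC=-9
Event 6 (EXEC): [IRQ0] PC=1: DEC 3 -> ACC=-12
Event 7 (EXEC): [IRQ0] PC=2: DEC 1 -> ACC=-13
Event 8 (EXEC): [IRQ0] PC=3: IRET -> resume MAIN at PC=3 (depth now 0)
Event 9 (EXEC): [MAIN] PC=3: INC 3 -> ACC=-10
Event 10 (EXEC): [MAIN] PC=4: DEC 4 -> ACC=-14
Event 11 (EXEC): [MAIN] PC=5: INC 3 -> ACC=-11
Event 12 (EXEC): [MAIN] PC=6: INC 5 -> ACC=-6
Event 13 (EXEC): [MAIN] PC=7: HALT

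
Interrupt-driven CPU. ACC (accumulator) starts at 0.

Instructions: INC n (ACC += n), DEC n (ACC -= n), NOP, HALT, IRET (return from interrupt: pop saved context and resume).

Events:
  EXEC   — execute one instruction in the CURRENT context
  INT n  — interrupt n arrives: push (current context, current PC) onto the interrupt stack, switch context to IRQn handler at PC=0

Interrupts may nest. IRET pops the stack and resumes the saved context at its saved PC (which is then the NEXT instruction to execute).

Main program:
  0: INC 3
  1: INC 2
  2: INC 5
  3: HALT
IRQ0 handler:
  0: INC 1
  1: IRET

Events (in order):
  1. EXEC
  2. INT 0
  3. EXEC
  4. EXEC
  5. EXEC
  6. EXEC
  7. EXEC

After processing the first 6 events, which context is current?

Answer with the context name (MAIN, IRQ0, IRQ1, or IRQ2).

Event 1 (EXEC): [MAIN] PC=0: INC 3 -> ACC=3
Event 2 (INT 0): INT 0 arrives: push (MAIN, PC=1), enter IRQ0 at PC=0 (depth now 1)
Event 3 (EXEC): [IRQ0] PC=0: INC 1 -> ACC=4
Event 4 (EXEC): [IRQ0] PC=1: IRET -> resume MAIN at PC=1 (depth now 0)
Event 5 (EXEC): [MAIN] PC=1: INC 2 -> ACC=6
Event 6 (EXEC): [MAIN] PC=2: INC 5 -> ACC=11

Answer: MAIN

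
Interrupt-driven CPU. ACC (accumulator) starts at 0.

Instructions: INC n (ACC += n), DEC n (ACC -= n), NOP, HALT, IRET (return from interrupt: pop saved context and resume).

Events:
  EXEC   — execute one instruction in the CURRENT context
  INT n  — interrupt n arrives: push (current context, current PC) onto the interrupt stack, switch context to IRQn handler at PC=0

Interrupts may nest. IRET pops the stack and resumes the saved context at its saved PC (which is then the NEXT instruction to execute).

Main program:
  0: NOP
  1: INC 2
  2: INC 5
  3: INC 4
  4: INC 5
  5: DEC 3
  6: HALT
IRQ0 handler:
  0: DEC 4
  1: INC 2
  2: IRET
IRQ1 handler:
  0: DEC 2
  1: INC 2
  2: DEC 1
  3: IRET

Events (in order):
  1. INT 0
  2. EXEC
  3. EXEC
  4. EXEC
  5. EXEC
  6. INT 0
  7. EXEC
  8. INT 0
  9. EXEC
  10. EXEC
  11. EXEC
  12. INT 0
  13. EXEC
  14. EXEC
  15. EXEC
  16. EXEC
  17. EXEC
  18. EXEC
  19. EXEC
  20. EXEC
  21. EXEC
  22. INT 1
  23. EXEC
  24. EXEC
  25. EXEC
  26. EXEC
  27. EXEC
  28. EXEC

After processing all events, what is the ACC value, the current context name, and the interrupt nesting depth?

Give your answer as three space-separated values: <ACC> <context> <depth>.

Answer: 4 MAIN 0

Derivation:
Event 1 (INT 0): INT 0 arrives: push (MAIN, PC=0), enter IRQ0 at PC=0 (depth now 1)
Event 2 (EXEC): [IRQ0] PC=0: DEC 4 -> ACC=-4
Event 3 (EXEC): [IRQ0] PC=1: INC 2 -> ACC=-2
Event 4 (EXEC): [IRQ0] PC=2: IRET -> resume MAIN at PC=0 (depth now 0)
Event 5 (EXEC): [MAIN] PC=0: NOP
Event 6 (INT 0): INT 0 arrives: push (MAIN, PC=1), enter IRQ0 at PC=0 (depth now 1)
Event 7 (EXEC): [IRQ0] PC=0: DEC 4 -> ACC=-6
Event 8 (INT 0): INT 0 arrives: push (IRQ0, PC=1), enter IRQ0 at PC=0 (depth now 2)
Event 9 (EXEC): [IRQ0] PC=0: DEC 4 -> ACC=-10
Event 10 (EXEC): [IRQ0] PC=1: INC 2 -> ACC=-8
Event 11 (EXEC): [IRQ0] PC=2: IRET -> resume IRQ0 at PC=1 (depth now 1)
Event 12 (INT 0): INT 0 arrives: push (IRQ0, PC=1), enter IRQ0 at PC=0 (depth now 2)
Event 13 (EXEC): [IRQ0] PC=0: DEC 4 -> ACC=-12
Event 14 (EXEC): [IRQ0] PC=1: INC 2 -> ACC=-10
Event 15 (EXEC): [IRQ0] PC=2: IRET -> resume IRQ0 at PC=1 (depth now 1)
Event 16 (EXEC): [IRQ0] PC=1: INC 2 -> ACC=-8
Event 17 (EXEC): [IRQ0] PC=2: IRET -> resume MAIN at PC=1 (depth now 0)
Event 18 (EXEC): [MAIN] PC=1: INC 2 -> ACC=-6
Event 19 (EXEC): [MAIN] PC=2: INC 5 -> ACC=-1
Event 20 (EXEC): [MAIN] PC=3: INC 4 -> ACC=3
Event 21 (EXEC): [MAIN] PC=4: INC 5 -> ACC=8
Event 22 (INT 1): INT 1 arrives: push (MAIN, PC=5), enter IRQ1 at PC=0 (depth now 1)
Event 23 (EXEC): [IRQ1] PC=0: DEC 2 -> ACC=6
Event 24 (EXEC): [IRQ1] PC=1: INC 2 -> ACC=8
Event 25 (EXEC): [IRQ1] PC=2: DEC 1 -> ACC=7
Event 26 (EXEC): [IRQ1] PC=3: IRET -> resume MAIN at PC=5 (depth now 0)
Event 27 (EXEC): [MAIN] PC=5: DEC 3 -> ACC=4
Event 28 (EXEC): [MAIN] PC=6: HALT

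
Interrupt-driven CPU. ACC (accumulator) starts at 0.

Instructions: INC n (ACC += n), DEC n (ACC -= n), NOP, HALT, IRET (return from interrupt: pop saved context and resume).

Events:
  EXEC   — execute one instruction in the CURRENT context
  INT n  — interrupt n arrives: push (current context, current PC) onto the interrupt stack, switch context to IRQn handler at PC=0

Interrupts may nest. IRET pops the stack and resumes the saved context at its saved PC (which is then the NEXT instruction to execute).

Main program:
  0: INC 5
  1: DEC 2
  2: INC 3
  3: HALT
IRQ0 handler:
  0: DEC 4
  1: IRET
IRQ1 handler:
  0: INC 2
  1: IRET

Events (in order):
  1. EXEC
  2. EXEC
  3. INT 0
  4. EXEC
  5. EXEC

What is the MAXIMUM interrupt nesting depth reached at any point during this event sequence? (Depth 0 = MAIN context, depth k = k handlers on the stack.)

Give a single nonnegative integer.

Event 1 (EXEC): [MAIN] PC=0: INC 5 -> ACC=5 [depth=0]
Event 2 (EXEC): [MAIN] PC=1: DEC 2 -> ACC=3 [depth=0]
Event 3 (INT 0): INT 0 arrives: push (MAIN, PC=2), enter IRQ0 at PC=0 (depth now 1) [depth=1]
Event 4 (EXEC): [IRQ0] PC=0: DEC 4 -> ACC=-1 [depth=1]
Event 5 (EXEC): [IRQ0] PC=1: IRET -> resume MAIN at PC=2 (depth now 0) [depth=0]
Max depth observed: 1

Answer: 1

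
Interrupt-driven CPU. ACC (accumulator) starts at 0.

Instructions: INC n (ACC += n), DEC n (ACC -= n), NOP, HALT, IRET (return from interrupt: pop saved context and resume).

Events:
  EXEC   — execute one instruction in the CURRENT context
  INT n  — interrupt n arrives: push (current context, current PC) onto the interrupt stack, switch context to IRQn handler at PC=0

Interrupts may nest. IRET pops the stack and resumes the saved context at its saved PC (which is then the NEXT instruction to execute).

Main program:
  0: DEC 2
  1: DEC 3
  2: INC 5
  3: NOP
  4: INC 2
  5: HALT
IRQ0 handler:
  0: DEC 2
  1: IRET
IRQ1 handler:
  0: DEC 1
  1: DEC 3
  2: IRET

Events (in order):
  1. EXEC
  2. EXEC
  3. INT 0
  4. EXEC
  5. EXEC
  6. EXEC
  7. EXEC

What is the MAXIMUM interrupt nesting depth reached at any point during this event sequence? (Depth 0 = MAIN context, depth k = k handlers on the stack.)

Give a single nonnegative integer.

Event 1 (EXEC): [MAIN] PC=0: DEC 2 -> ACC=-2 [depth=0]
Event 2 (EXEC): [MAIN] PC=1: DEC 3 -> ACC=-5 [depth=0]
Event 3 (INT 0): INT 0 arrives: push (MAIN, PC=2), enter IRQ0 at PC=0 (depth now 1) [depth=1]
Event 4 (EXEC): [IRQ0] PC=0: DEC 2 -> ACC=-7 [depth=1]
Event 5 (EXEC): [IRQ0] PC=1: IRET -> resume MAIN at PC=2 (depth now 0) [depth=0]
Event 6 (EXEC): [MAIN] PC=2: INC 5 -> ACC=-2 [depth=0]
Event 7 (EXEC): [MAIN] PC=3: NOP [depth=0]
Max depth observed: 1

Answer: 1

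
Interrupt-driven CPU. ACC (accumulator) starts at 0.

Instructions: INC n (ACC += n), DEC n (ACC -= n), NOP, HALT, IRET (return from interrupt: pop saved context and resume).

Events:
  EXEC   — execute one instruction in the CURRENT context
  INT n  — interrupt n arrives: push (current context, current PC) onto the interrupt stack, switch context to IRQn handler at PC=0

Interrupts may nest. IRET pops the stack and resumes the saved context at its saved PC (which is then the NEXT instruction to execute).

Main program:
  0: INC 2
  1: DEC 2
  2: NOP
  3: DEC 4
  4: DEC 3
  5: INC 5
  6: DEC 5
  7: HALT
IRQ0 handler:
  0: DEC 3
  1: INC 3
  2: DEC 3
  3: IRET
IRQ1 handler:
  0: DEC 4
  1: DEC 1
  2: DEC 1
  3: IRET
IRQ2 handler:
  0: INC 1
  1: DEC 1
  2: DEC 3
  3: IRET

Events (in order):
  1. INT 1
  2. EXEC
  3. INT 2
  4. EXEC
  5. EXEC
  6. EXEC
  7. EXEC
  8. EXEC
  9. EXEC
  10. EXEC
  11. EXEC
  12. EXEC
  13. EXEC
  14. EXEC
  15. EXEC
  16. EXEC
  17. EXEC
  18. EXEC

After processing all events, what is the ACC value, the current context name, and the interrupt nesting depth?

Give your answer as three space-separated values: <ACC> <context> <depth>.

Answer: -16 MAIN 0

Derivation:
Event 1 (INT 1): INT 1 arrives: push (MAIN, PC=0), enter IRQ1 at PC=0 (depth now 1)
Event 2 (EXEC): [IRQ1] PC=0: DEC 4 -> ACC=-4
Event 3 (INT 2): INT 2 arrives: push (IRQ1, PC=1), enter IRQ2 at PC=0 (depth now 2)
Event 4 (EXEC): [IRQ2] PC=0: INC 1 -> ACC=-3
Event 5 (EXEC): [IRQ2] PC=1: DEC 1 -> ACC=-4
Event 6 (EXEC): [IRQ2] PC=2: DEC 3 -> ACC=-7
Event 7 (EXEC): [IRQ2] PC=3: IRET -> resume IRQ1 at PC=1 (depth now 1)
Event 8 (EXEC): [IRQ1] PC=1: DEC 1 -> ACC=-8
Event 9 (EXEC): [IRQ1] PC=2: DEC 1 -> ACC=-9
Event 10 (EXEC): [IRQ1] PC=3: IRET -> resume MAIN at PC=0 (depth now 0)
Event 11 (EXEC): [MAIN] PC=0: INC 2 -> ACC=-7
Event 12 (EXEC): [MAIN] PC=1: DEC 2 -> ACC=-9
Event 13 (EXEC): [MAIN] PC=2: NOP
Event 14 (EXEC): [MAIN] PC=3: DEC 4 -> ACC=-13
Event 15 (EXEC): [MAIN] PC=4: DEC 3 -> ACC=-16
Event 16 (EXEC): [MAIN] PC=5: INC 5 -> ACC=-11
Event 17 (EXEC): [MAIN] PC=6: DEC 5 -> ACC=-16
Event 18 (EXEC): [MAIN] PC=7: HALT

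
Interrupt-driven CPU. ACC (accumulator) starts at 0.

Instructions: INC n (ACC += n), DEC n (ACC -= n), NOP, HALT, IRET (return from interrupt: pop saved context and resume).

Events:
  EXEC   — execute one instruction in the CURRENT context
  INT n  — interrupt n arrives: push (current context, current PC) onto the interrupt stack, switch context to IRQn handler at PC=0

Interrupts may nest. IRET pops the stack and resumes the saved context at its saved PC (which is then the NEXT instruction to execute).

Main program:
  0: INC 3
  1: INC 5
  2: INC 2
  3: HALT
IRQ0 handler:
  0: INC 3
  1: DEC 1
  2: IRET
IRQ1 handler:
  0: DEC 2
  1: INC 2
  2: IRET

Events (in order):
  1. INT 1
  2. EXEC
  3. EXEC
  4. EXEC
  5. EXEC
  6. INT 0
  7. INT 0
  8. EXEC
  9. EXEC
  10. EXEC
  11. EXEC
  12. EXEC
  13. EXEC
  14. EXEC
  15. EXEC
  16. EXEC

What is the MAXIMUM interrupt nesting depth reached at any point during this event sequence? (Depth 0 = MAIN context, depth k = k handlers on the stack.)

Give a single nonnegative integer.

Event 1 (INT 1): INT 1 arrives: push (MAIN, PC=0), enter IRQ1 at PC=0 (depth now 1) [depth=1]
Event 2 (EXEC): [IRQ1] PC=0: DEC 2 -> ACC=-2 [depth=1]
Event 3 (EXEC): [IRQ1] PC=1: INC 2 -> ACC=0 [depth=1]
Event 4 (EXEC): [IRQ1] PC=2: IRET -> resume MAIN at PC=0 (depth now 0) [depth=0]
Event 5 (EXEC): [MAIN] PC=0: INC 3 -> ACC=3 [depth=0]
Event 6 (INT 0): INT 0 arrives: push (MAIN, PC=1), enter IRQ0 at PC=0 (depth now 1) [depth=1]
Event 7 (INT 0): INT 0 arrives: push (IRQ0, PC=0), enter IRQ0 at PC=0 (depth now 2) [depth=2]
Event 8 (EXEC): [IRQ0] PC=0: INC 3 -> ACC=6 [depth=2]
Event 9 (EXEC): [IRQ0] PC=1: DEC 1 -> ACC=5 [depth=2]
Event 10 (EXEC): [IRQ0] PC=2: IRET -> resume IRQ0 at PC=0 (depth now 1) [depth=1]
Event 11 (EXEC): [IRQ0] PC=0: INC 3 -> ACC=8 [depth=1]
Event 12 (EXEC): [IRQ0] PC=1: DEC 1 -> ACC=7 [depth=1]
Event 13 (EXEC): [IRQ0] PC=2: IRET -> resume MAIN at PC=1 (depth now 0) [depth=0]
Event 14 (EXEC): [MAIN] PC=1: INC 5 -> ACC=12 [depth=0]
Event 15 (EXEC): [MAIN] PC=2: INC 2 -> ACC=14 [depth=0]
Event 16 (EXEC): [MAIN] PC=3: HALT [depth=0]
Max depth observed: 2

Answer: 2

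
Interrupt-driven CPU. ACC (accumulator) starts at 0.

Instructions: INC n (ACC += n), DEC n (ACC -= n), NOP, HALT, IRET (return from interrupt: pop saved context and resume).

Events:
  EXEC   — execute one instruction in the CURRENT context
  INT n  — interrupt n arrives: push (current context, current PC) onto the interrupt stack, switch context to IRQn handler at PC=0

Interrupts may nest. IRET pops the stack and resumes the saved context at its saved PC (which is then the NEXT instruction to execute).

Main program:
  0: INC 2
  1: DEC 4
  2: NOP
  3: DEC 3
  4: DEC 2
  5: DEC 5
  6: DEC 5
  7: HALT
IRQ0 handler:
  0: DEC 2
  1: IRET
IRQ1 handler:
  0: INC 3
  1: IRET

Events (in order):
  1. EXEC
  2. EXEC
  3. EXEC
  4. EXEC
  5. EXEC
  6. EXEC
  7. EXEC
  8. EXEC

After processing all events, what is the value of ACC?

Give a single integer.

Answer: -17

Derivation:
Event 1 (EXEC): [MAIN] PC=0: INC 2 -> ACC=2
Event 2 (EXEC): [MAIN] PC=1: DEC 4 -> ACC=-2
Event 3 (EXEC): [MAIN] PC=2: NOP
Event 4 (EXEC): [MAIN] PC=3: DEC 3 -> ACC=-5
Event 5 (EXEC): [MAIN] PC=4: DEC 2 -> ACC=-7
Event 6 (EXEC): [MAIN] PC=5: DEC 5 -> ACC=-12
Event 7 (EXEC): [MAIN] PC=6: DEC 5 -> ACC=-17
Event 8 (EXEC): [MAIN] PC=7: HALT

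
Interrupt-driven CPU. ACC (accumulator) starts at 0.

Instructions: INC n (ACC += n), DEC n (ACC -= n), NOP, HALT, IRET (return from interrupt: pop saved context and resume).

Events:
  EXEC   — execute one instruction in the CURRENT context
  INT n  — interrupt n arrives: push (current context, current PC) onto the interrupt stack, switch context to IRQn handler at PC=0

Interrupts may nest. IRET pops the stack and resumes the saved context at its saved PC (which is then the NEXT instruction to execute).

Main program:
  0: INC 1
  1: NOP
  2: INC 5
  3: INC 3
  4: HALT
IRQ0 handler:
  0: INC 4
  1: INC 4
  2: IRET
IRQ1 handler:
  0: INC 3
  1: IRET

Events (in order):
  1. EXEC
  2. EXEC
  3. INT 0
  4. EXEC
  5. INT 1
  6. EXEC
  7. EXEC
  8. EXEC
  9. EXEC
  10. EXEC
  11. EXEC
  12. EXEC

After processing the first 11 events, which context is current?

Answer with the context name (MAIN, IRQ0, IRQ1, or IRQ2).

Event 1 (EXEC): [MAIN] PC=0: INC 1 -> ACC=1
Event 2 (EXEC): [MAIN] PC=1: NOP
Event 3 (INT 0): INT 0 arrives: push (MAIN, PC=2), enter IRQ0 at PC=0 (depth now 1)
Event 4 (EXEC): [IRQ0] PC=0: INC 4 -> ACC=5
Event 5 (INT 1): INT 1 arrives: push (IRQ0, PC=1), enter IRQ1 at PC=0 (depth now 2)
Event 6 (EXEC): [IRQ1] PC=0: INC 3 -> ACC=8
Event 7 (EXEC): [IRQ1] PC=1: IRET -> resume IRQ0 at PC=1 (depth now 1)
Event 8 (EXEC): [IRQ0] PC=1: INC 4 -> ACC=12
Event 9 (EXEC): [IRQ0] PC=2: IRET -> resume MAIN at PC=2 (depth now 0)
Event 10 (EXEC): [MAIN] PC=2: INC 5 -> ACC=17
Event 11 (EXEC): [MAIN] PC=3: INC 3 -> ACC=20

Answer: MAIN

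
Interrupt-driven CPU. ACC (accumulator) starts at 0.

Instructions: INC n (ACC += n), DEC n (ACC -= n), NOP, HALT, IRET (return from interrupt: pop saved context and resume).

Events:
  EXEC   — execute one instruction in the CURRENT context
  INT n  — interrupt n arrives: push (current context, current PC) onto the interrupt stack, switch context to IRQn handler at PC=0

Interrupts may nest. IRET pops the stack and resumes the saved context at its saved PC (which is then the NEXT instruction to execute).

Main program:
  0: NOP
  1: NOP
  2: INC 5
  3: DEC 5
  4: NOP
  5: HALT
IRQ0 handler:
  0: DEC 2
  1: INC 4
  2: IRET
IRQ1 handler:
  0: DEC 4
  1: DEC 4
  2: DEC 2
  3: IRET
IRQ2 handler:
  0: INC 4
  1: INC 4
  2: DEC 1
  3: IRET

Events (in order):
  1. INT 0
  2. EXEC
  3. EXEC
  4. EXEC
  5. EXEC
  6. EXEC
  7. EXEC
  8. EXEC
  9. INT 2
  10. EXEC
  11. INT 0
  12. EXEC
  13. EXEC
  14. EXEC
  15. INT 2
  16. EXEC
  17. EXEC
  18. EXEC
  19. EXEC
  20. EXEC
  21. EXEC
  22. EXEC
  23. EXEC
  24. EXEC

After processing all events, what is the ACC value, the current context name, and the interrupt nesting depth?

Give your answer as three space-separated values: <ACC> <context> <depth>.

Event 1 (INT 0): INT 0 arrives: push (MAIN, PC=0), enter IRQ0 at PC=0 (depth now 1)
Event 2 (EXEC): [IRQ0] PC=0: DEC 2 -> ACC=-2
Event 3 (EXEC): [IRQ0] PC=1: INC 4 -> ACC=2
Event 4 (EXEC): [IRQ0] PC=2: IRET -> resume MAIN at PC=0 (depth now 0)
Event 5 (EXEC): [MAIN] PC=0: NOP
Event 6 (EXEC): [MAIN] PC=1: NOP
Event 7 (EXEC): [MAIN] PC=2: INC 5 -> ACC=7
Event 8 (EXEC): [MAIN] PC=3: DEC 5 -> ACC=2
Event 9 (INT 2): INT 2 arrives: push (MAIN, PC=4), enter IRQ2 at PC=0 (depth now 1)
Event 10 (EXEC): [IRQ2] PC=0: INC 4 -> ACC=6
Event 11 (INT 0): INT 0 arrives: push (IRQ2, PC=1), enter IRQ0 at PC=0 (depth now 2)
Event 12 (EXEC): [IRQ0] PC=0: DEC 2 -> ACC=4
Event 13 (EXEC): [IRQ0] PC=1: INC 4 -> ACC=8
Event 14 (EXEC): [IRQ0] PC=2: IRET -> resume IRQ2 at PC=1 (depth now 1)
Event 15 (INT 2): INT 2 arrives: push (IRQ2, PC=1), enter IRQ2 at PC=0 (depth now 2)
Event 16 (EXEC): [IRQ2] PC=0: INC 4 -> ACC=12
Event 17 (EXEC): [IRQ2] PC=1: INC 4 -> ACC=16
Event 18 (EXEC): [IRQ2] PC=2: DEC 1 -> ACC=15
Event 19 (EXEC): [IRQ2] PC=3: IRET -> resume IRQ2 at PC=1 (depth now 1)
Event 20 (EXEC): [IRQ2] PC=1: INC 4 -> ACC=19
Event 21 (EXEC): [IRQ2] PC=2: DEC 1 -> ACC=18
Event 22 (EXEC): [IRQ2] PC=3: IRET -> resume MAIN at PC=4 (depth now 0)
Event 23 (EXEC): [MAIN] PC=4: NOP
Event 24 (EXEC): [MAIN] PC=5: HALT

Answer: 18 MAIN 0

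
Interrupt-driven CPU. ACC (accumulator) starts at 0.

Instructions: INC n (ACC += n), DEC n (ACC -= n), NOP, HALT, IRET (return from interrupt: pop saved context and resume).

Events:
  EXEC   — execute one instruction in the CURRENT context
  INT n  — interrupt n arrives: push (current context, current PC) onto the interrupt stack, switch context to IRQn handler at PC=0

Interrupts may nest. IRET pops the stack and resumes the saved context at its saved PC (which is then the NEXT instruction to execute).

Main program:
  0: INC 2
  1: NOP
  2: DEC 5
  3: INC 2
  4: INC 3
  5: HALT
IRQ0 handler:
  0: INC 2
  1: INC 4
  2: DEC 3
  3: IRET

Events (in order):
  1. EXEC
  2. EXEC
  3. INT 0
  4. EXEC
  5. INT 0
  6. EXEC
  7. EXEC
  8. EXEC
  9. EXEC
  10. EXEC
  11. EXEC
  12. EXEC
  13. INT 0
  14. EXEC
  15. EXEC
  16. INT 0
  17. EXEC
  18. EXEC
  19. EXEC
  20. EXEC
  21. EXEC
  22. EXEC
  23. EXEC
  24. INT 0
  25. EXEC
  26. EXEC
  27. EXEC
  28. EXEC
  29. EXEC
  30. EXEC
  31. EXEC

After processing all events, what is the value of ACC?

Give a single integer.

Answer: 17

Derivation:
Event 1 (EXEC): [MAIN] PC=0: INC 2 -> ACC=2
Event 2 (EXEC): [MAIN] PC=1: NOP
Event 3 (INT 0): INT 0 arrives: push (MAIN, PC=2), enter IRQ0 at PC=0 (depth now 1)
Event 4 (EXEC): [IRQ0] PC=0: INC 2 -> ACC=4
Event 5 (INT 0): INT 0 arrives: push (IRQ0, PC=1), enter IRQ0 at PC=0 (depth now 2)
Event 6 (EXEC): [IRQ0] PC=0: INC 2 -> ACC=6
Event 7 (EXEC): [IRQ0] PC=1: INC 4 -> ACC=10
Event 8 (EXEC): [IRQ0] PC=2: DEC 3 -> ACC=7
Event 9 (EXEC): [IRQ0] PC=3: IRET -> resume IRQ0 at PC=1 (depth now 1)
Event 10 (EXEC): [IRQ0] PC=1: INC 4 -> ACC=11
Event 11 (EXEC): [IRQ0] PC=2: DEC 3 -> ACC=8
Event 12 (EXEC): [IRQ0] PC=3: IRET -> resume MAIN at PC=2 (depth now 0)
Event 13 (INT 0): INT 0 arrives: push (MAIN, PC=2), enter IRQ0 at PC=0 (depth now 1)
Event 14 (EXEC): [IRQ0] PC=0: INC 2 -> ACC=10
Event 15 (EXEC): [IRQ0] PC=1: INC 4 -> ACC=14
Event 16 (INT 0): INT 0 arrives: push (IRQ0, PC=2), enter IRQ0 at PC=0 (depth now 2)
Event 17 (EXEC): [IRQ0] PC=0: INC 2 -> ACC=16
Event 18 (EXEC): [IRQ0] PC=1: INC 4 -> ACC=20
Event 19 (EXEC): [IRQ0] PC=2: DEC 3 -> ACC=17
Event 20 (EXEC): [IRQ0] PC=3: IRET -> resume IRQ0 at PC=2 (depth now 1)
Event 21 (EXEC): [IRQ0] PC=2: DEC 3 -> ACC=14
Event 22 (EXEC): [IRQ0] PC=3: IRET -> resume MAIN at PC=2 (depth now 0)
Event 23 (EXEC): [MAIN] PC=2: DEC 5 -> ACC=9
Event 24 (INT 0): INT 0 arrives: push (MAIN, PC=3), enter IRQ0 at PC=0 (depth now 1)
Event 25 (EXEC): [IRQ0] PC=0: INC 2 -> ACC=11
Event 26 (EXEC): [IRQ0] PC=1: INC 4 -> ACC=15
Event 27 (EXEC): [IRQ0] PC=2: DEC 3 -> ACC=12
Event 28 (EXEC): [IRQ0] PC=3: IRET -> resume MAIN at PC=3 (depth now 0)
Event 29 (EXEC): [MAIN] PC=3: INC 2 -> ACC=14
Event 30 (EXEC): [MAIN] PC=4: INC 3 -> ACC=17
Event 31 (EXEC): [MAIN] PC=5: HALT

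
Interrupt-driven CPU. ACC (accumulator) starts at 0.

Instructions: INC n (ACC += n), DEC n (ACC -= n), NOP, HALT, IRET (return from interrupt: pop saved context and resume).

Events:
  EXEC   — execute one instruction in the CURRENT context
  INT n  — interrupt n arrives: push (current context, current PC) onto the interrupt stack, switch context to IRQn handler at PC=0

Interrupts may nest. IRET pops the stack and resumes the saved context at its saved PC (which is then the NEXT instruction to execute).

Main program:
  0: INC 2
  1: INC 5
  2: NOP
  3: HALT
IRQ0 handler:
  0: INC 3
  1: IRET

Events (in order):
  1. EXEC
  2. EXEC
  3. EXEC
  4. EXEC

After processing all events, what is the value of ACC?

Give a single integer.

Event 1 (EXEC): [MAIN] PC=0: INC 2 -> ACC=2
Event 2 (EXEC): [MAIN] PC=1: INC 5 -> ACC=7
Event 3 (EXEC): [MAIN] PC=2: NOP
Event 4 (EXEC): [MAIN] PC=3: HALT

Answer: 7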